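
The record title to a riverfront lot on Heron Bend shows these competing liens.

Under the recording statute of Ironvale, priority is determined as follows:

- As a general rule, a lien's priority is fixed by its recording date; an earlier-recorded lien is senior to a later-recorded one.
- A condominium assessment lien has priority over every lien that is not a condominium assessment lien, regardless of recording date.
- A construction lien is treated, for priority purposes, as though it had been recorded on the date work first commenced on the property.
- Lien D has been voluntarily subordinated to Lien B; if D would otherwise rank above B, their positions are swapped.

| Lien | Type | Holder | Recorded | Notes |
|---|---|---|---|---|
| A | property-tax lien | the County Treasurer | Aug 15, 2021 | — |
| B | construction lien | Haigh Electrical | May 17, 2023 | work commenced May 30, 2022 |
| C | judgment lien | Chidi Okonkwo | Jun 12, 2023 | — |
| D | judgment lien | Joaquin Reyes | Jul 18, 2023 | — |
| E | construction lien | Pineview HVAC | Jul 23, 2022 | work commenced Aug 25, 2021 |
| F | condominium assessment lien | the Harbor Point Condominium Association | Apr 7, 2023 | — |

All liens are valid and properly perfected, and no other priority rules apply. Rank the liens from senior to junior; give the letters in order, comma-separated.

Effective dates after the stated exceptions: B's effective date is May 30, 2022, when work began; E relates back to Aug 25, 2021 (work commenced).
F is a condominium assessment lien and takes priority over every other lien.
Among the remaining liens, by effective date: A (Aug 15, 2021), E (Aug 25, 2021), B (May 30, 2022), C (Jun 12, 2023), D (Jul 18, 2023).
D already ranks below B; the subordination has no effect.

F, A, E, B, C, D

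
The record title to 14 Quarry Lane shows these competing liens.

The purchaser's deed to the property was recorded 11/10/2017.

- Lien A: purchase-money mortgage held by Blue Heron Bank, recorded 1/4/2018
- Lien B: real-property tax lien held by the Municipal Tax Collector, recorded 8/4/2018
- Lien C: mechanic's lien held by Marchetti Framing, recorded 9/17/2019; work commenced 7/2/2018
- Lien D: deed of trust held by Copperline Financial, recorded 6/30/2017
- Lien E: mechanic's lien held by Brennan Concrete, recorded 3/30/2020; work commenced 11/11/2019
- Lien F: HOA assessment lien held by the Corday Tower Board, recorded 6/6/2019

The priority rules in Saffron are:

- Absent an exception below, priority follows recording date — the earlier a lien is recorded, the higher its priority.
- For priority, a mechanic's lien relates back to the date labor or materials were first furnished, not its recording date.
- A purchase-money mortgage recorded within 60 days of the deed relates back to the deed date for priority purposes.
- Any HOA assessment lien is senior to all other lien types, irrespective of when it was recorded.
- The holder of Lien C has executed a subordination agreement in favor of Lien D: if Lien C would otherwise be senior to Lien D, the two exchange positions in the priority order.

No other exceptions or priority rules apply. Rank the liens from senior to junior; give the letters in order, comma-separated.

Effective dates: A was recorded within the 60-day window, so its effective date is the deed date 11/10/2017; C is treated as recorded 7/2/2018, the work-commencement date; E is treated as recorded 11/11/2019, the work-commencement date.
F, as an HOA assessment lien, has superpriority and ranks first.
Ordering the rest by effective date: D (6/30/2017), A (11/10/2017), C (7/2/2018), B (8/4/2018), E (11/11/2019).
Since C is not senior to D, the subordination leaves the order unchanged.

F, D, A, C, B, E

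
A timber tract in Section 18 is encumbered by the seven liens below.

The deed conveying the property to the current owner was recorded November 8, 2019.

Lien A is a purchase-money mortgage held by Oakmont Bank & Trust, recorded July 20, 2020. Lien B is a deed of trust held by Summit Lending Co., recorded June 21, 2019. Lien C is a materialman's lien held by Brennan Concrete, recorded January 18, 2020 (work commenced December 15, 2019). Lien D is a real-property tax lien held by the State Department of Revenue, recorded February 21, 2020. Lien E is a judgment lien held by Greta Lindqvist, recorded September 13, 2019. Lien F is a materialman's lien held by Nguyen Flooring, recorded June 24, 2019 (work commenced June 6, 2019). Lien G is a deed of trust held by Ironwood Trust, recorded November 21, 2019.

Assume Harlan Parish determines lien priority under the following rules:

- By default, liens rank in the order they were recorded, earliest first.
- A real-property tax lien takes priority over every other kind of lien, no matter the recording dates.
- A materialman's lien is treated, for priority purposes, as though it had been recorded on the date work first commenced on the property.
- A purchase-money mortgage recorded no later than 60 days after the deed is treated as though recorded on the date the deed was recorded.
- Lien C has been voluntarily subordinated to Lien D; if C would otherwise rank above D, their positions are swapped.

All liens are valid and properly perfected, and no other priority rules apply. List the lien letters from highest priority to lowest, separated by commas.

First, effective dates: A was recorded 255 days after the deed — beyond 60 days — so no relation-back applies; C relates back to December 15, 2019 (work commenced); F's effective date is June 6, 2019, when work began.
D, as a real-property tax lien, has superpriority and ranks first.
The other liens, earliest effective date first: F (June 6, 2019), B (June 21, 2019), E (September 13, 2019), G (November 21, 2019), C (December 15, 2019), A (July 20, 2020).
C already ranks below D; the subordination has no effect.

D, F, B, E, G, C, A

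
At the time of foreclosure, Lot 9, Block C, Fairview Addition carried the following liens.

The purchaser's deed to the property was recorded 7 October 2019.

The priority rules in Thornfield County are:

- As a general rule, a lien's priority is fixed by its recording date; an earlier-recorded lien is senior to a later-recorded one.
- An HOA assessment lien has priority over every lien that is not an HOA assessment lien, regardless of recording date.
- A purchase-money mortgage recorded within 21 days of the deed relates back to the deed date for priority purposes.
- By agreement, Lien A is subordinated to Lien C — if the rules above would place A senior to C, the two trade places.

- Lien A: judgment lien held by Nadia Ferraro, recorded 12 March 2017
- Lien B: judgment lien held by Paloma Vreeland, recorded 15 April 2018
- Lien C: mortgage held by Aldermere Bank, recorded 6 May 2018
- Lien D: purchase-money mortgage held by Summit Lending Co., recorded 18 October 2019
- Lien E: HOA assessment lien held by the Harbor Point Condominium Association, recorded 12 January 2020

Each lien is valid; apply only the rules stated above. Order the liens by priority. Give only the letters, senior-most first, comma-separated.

E, C, B, A, D

Adjusting effective dates: D was recorded within the 21-day window, so its effective date is the deed date 7 October 2019.
As an HOA assessment lien, E is senior to every other lien.
Remaining liens by effective date: A (12 March 2017), B (15 April 2018), C (6 May 2018), D (7 October 2019).
Because A would otherwise rank above C, the subordination swaps them.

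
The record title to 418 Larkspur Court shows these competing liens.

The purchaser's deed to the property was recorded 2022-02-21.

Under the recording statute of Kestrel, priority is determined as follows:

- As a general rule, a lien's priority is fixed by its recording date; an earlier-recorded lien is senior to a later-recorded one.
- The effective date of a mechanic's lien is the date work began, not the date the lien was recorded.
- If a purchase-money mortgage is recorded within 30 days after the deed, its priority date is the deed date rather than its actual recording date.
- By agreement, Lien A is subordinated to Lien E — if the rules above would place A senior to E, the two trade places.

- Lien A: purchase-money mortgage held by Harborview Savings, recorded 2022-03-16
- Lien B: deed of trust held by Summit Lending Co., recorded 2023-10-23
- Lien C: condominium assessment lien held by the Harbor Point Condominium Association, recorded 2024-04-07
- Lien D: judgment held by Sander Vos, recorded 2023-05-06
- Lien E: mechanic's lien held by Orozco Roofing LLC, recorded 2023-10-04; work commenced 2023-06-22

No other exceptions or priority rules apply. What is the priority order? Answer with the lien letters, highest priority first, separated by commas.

E, D, A, B, C

Effective dates: A's effective date is the deed date, 2022-02-21; E's effective date is 2023-06-22, when work began.
Ordering by effective date: A (2022-02-21), D (2023-05-06), E (2023-06-22), B (2023-10-23), C (2024-04-07).
The subordination applies — A was senior to E — so A and E swap.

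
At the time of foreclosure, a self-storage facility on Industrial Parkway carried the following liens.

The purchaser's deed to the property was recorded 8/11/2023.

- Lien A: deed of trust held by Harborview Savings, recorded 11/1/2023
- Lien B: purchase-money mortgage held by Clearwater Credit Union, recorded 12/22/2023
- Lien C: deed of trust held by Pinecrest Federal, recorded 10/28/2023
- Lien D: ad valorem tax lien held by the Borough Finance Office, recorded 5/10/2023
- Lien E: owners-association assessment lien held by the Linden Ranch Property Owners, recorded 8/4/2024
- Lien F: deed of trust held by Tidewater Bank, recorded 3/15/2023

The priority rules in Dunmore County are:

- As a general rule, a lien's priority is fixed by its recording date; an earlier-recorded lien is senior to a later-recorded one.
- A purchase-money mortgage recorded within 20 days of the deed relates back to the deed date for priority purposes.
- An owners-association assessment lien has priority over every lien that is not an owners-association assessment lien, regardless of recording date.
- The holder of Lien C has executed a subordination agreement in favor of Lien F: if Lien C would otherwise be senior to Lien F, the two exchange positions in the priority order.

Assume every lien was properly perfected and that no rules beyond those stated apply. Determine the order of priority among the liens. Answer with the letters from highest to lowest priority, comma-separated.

E, F, D, C, A, B

Effective dates after the stated exceptions: B was recorded 133 days after the deed, outside the 20-day window, so it keeps its recording date.
As an owners-association assessment lien, E is senior to every other lien.
Remaining liens by effective date: F (3/15/2023), D (5/10/2023), C (10/28/2023), A (11/1/2023), B (12/22/2023).
C is already junior to F, so the subordination agreement changes nothing.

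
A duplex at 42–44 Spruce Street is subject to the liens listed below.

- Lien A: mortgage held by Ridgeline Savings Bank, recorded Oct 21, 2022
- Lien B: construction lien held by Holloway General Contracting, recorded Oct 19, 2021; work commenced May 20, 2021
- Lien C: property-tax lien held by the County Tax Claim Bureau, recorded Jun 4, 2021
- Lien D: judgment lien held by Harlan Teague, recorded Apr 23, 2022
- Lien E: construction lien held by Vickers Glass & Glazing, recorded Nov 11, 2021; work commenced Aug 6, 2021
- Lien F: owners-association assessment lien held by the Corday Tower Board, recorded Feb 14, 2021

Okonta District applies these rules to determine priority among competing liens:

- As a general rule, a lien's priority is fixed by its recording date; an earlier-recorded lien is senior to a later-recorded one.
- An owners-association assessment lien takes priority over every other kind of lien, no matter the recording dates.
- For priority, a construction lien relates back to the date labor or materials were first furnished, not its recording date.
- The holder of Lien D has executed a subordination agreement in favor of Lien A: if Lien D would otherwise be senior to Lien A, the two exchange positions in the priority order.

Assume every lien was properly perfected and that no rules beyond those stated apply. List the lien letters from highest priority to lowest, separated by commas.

First, effective dates: B relates back to May 20, 2021 (work commenced); E's effective date is Aug 6, 2021, when work began.
F is an owners-association assessment lien and takes priority over every other lien.
The other liens, earliest effective date first: B (May 20, 2021), C (Jun 4, 2021), E (Aug 6, 2021), D (Apr 23, 2022), A (Oct 21, 2022).
D would otherwise be senior to A, so under the subordination agreement D and A exchange positions.

F, B, C, E, A, D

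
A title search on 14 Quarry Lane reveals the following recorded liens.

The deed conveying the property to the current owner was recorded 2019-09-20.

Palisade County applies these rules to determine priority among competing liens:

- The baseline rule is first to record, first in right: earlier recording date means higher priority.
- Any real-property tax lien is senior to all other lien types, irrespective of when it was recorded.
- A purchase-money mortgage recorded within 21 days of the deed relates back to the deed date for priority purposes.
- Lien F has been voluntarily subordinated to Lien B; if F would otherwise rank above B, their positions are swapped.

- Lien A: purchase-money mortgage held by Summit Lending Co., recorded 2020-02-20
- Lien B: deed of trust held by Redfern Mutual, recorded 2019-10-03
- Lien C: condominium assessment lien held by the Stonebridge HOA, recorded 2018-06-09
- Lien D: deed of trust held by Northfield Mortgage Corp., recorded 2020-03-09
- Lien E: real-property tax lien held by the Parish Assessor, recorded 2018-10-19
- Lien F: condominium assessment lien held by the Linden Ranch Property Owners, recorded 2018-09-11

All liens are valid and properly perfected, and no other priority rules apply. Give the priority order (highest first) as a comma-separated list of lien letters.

E, C, B, F, A, D

First, effective dates: A missed the 21-day window (153 days after the deed), so its recording date stands.
E is a real-property tax lien and takes priority over every other lien.
Ordering the rest by effective date: C (2018-06-09), F (2018-09-11), B (2019-10-03), A (2020-02-20), D (2020-03-09).
Because F would otherwise rank above B, the subordination swaps them.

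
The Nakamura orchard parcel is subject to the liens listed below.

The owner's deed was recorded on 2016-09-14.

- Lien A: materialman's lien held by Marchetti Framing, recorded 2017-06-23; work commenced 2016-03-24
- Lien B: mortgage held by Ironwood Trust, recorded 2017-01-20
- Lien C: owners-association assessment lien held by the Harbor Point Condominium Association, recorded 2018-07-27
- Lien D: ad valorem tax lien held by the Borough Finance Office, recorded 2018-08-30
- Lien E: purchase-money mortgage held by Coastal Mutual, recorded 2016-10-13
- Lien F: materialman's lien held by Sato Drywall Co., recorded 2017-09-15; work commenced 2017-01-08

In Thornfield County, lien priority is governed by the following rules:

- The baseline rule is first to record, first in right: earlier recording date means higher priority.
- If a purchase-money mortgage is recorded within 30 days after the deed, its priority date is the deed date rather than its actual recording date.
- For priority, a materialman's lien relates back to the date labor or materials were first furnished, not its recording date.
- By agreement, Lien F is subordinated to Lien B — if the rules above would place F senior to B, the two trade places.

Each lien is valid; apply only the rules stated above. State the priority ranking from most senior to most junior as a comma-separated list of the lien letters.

Effective dates: A's effective date is 2016-03-24, when work began; E was recorded within the 30-day window, so its effective date is the deed date 2016-09-14; F's effective date is 2017-01-08, when work began.
Ordering by effective date: A (2016-03-24), E (2016-09-14), F (2017-01-08), B (2017-01-20), C (2018-07-27), D (2018-08-30).
F would otherwise be senior to B, so under the subordination agreement F and B exchange positions.

A, E, B, F, C, D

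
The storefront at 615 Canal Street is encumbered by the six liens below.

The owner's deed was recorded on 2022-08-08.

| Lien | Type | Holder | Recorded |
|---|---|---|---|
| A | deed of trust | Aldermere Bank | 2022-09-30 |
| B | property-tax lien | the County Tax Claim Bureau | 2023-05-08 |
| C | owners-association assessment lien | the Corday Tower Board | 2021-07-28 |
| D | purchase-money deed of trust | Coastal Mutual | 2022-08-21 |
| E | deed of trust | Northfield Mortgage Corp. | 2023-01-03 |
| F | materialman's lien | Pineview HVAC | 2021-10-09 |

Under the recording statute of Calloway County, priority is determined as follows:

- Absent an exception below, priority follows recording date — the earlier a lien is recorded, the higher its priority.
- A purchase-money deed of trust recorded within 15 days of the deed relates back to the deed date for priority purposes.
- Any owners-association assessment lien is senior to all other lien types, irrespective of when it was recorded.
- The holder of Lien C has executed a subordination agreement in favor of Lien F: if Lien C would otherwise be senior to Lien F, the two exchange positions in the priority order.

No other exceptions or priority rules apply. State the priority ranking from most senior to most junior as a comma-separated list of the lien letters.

F, C, D, A, E, B

Effective dates: D was recorded within the 15-day window, so its effective date is the deed date 2022-08-08.
C is an owners-association assessment lien and takes priority over every other lien.
Among the remaining liens, by effective date: F (2021-10-09), D (2022-08-08), A (2022-09-30), E (2023-01-03), B (2023-05-08).
The subordination applies — C was senior to F — so C and F swap.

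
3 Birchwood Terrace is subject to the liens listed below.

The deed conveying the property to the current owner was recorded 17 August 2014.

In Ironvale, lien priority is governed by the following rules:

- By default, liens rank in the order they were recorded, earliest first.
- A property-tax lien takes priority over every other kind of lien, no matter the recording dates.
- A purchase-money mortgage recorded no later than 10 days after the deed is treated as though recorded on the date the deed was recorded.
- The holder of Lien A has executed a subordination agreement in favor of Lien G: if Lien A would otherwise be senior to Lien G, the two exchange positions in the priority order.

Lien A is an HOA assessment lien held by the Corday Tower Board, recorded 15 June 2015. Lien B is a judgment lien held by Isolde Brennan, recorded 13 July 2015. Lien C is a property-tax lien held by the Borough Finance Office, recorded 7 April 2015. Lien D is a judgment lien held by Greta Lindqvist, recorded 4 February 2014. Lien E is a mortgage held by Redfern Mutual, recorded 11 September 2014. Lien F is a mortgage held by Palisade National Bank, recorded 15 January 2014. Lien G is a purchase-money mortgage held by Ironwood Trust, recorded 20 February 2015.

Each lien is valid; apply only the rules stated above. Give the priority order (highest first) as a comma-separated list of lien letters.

C, F, D, E, G, A, B

Effective dates: G was recorded 187 days after the deed, outside the 10-day window, so it keeps its recording date.
C is a property-tax lien and takes priority over every other lien.
Among the remaining liens, by effective date: F (15 January 2014), D (4 February 2014), E (11 September 2014), G (20 February 2015), A (15 June 2015), B (13 July 2015).
A already ranks below G; the subordination has no effect.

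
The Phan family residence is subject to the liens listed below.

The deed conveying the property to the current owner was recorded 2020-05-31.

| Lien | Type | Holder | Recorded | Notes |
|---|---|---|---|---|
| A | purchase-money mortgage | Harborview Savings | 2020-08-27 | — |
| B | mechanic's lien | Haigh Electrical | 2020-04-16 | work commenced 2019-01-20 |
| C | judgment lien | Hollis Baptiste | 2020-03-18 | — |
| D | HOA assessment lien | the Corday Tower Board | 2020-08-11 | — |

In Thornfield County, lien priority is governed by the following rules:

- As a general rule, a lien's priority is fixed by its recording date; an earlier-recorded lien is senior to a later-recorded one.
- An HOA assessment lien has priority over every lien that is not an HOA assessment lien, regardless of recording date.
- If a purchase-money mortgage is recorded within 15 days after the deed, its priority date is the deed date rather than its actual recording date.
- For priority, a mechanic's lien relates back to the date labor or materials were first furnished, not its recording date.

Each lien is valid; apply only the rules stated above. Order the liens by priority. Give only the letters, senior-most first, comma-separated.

D, B, C, A

Effective dates: A missed the 15-day window (88 days after the deed), so its recording date stands; B relates back to 2019-01-20 (work commenced).
D is an HOA assessment lien, so it outranks all other liens regardless of date.
The other liens, earliest effective date first: B (2019-01-20), C (2020-03-18), A (2020-08-27).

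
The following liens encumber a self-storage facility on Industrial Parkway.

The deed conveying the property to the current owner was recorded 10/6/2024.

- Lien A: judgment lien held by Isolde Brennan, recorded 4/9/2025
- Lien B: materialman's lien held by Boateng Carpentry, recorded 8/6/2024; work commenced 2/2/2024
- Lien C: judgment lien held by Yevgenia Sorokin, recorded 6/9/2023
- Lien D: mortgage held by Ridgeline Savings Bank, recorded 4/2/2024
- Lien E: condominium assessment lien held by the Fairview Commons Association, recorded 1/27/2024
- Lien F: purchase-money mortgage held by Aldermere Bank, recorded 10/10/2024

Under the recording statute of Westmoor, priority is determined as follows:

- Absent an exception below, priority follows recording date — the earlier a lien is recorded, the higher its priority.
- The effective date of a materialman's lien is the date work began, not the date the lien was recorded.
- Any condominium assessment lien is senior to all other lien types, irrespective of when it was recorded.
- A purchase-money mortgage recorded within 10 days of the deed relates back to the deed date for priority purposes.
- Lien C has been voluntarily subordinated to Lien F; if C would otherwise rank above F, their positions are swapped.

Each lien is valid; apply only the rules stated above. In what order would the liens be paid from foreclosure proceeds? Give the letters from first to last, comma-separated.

E, F, B, D, C, A

First, effective dates: B relates back to 2/2/2024 (work commenced); F was recorded within the 10-day window, so its effective date is the deed date 10/6/2024.
As a condominium assessment lien, E is senior to every other lien.
Among the remaining liens, by effective date: C (6/9/2023), B (2/2/2024), D (4/2/2024), F (10/6/2024), A (4/9/2025).
C would otherwise be senior to F, so under the subordination agreement C and F exchange positions.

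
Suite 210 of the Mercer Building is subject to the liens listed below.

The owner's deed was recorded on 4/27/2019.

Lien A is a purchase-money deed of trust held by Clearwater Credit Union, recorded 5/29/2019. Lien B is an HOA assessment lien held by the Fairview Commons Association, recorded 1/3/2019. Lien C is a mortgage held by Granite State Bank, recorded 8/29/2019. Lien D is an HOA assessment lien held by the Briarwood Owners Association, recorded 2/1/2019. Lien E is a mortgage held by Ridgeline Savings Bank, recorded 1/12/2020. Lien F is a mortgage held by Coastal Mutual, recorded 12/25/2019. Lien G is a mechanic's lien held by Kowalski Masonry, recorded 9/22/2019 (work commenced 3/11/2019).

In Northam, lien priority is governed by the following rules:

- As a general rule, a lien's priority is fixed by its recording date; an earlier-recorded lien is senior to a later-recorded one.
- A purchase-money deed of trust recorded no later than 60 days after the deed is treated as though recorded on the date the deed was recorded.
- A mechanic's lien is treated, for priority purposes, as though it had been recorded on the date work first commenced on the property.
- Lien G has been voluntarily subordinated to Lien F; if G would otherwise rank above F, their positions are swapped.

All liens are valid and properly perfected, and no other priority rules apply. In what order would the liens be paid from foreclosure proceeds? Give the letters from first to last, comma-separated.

B, D, F, A, C, G, E

Effective dates: A was recorded within the 60-day window, so its effective date is the deed date 4/27/2019; G relates back to 3/11/2019 (work commenced).
Ordering by effective date: B (1/3/2019), D (2/1/2019), G (3/11/2019), A (4/27/2019), C (8/29/2019), F (12/25/2019), E (1/12/2020).
The subordination applies — G was senior to F — so G and F swap.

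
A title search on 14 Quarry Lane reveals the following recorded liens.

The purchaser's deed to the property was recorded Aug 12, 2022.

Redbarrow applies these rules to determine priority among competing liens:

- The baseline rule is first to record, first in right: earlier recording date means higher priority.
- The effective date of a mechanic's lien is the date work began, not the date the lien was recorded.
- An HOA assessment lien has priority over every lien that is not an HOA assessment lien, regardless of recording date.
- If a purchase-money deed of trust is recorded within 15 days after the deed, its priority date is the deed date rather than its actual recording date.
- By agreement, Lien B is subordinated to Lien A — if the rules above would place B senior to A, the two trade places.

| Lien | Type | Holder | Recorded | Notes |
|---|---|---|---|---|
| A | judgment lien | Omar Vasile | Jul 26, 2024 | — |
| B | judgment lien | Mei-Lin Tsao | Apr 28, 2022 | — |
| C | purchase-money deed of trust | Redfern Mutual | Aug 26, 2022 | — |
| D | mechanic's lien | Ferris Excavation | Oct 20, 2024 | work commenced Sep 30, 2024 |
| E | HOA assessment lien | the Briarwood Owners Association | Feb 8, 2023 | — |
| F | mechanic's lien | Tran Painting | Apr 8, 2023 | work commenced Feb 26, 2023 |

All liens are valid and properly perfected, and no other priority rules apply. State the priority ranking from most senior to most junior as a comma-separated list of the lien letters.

E, A, C, F, B, D

Adjusting effective dates: C's effective date is the deed date, Aug 12, 2022; D's effective date is Sep 30, 2024, when work began; F's effective date is Feb 26, 2023, when work began.
As an HOA assessment lien, E is senior to every other lien.
Among the remaining liens, by effective date: B (Apr 28, 2022), C (Aug 12, 2022), F (Feb 26, 2023), A (Jul 26, 2024), D (Sep 30, 2024).
B would otherwise be senior to A, so under the subordination agreement B and A exchange positions.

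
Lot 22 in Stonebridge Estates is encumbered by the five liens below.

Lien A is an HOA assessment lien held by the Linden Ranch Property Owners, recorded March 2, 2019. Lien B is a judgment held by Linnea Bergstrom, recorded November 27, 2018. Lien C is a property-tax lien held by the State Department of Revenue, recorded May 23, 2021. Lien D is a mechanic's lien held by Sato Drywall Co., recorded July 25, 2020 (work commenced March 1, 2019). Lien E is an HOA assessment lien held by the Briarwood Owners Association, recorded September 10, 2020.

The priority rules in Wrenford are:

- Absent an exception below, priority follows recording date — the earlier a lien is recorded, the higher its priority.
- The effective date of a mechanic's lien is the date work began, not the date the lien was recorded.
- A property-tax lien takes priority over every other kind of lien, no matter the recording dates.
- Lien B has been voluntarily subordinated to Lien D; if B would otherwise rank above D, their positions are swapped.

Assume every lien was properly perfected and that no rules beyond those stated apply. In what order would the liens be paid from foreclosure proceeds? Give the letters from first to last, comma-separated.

C, D, B, A, E

Effective dates: D's effective date is March 1, 2019, when work began.
C is a property-tax lien, so it outranks all other liens regardless of date.
Among the remaining liens, by effective date: B (November 27, 2018), D (March 1, 2019), A (March 2, 2019), E (September 10, 2020).
B would otherwise be senior to D, so under the subordination agreement B and D exchange positions.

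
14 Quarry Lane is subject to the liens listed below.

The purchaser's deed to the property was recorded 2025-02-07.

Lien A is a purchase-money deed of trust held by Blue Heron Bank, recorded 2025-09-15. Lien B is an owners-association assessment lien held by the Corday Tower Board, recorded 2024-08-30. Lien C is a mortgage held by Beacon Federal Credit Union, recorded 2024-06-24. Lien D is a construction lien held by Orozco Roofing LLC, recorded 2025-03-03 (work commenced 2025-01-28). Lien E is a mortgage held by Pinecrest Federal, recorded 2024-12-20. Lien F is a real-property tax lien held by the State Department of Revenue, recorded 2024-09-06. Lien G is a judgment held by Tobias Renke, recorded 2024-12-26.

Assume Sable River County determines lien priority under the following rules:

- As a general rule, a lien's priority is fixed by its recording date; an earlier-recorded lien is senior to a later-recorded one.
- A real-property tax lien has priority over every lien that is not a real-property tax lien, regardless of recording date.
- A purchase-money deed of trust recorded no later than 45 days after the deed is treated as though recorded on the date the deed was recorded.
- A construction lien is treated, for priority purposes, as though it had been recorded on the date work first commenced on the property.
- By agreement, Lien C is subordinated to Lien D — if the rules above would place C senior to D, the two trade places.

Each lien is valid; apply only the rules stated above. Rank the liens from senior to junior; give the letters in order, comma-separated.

Effective dates after the stated exceptions: A was recorded 220 days after the deed — beyond 45 days — so no relation-back applies; D relates back to 2025-01-28 (work commenced).
F, as a real-property tax lien, has superpriority and ranks first.
The other liens, earliest effective date first: C (2024-06-24), B (2024-08-30), E (2024-12-20), G (2024-12-26), D (2025-01-28), A (2025-09-15).
C is senior to D before the subordination, so the two trade places.

F, D, B, E, G, C, A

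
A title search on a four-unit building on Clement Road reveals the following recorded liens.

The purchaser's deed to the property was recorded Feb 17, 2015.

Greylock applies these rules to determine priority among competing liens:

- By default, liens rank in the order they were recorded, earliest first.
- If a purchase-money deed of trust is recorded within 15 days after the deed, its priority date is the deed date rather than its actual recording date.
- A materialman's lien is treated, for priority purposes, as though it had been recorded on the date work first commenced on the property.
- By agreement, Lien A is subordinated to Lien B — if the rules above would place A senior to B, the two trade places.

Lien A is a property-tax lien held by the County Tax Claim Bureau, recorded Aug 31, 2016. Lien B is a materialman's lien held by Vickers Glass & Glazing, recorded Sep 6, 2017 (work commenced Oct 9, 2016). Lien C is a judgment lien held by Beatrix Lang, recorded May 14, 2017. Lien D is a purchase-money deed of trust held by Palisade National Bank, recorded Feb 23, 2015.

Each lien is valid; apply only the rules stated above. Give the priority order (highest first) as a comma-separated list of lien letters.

Adjusting effective dates: B's effective date is Oct 9, 2016, when work began; D's effective date is the deed date, Feb 17, 2015.
By effective date: D (Feb 17, 2015), A (Aug 31, 2016), B (Oct 9, 2016), C (May 14, 2017).
The subordination applies — A was senior to B — so A and B swap.

D, B, A, C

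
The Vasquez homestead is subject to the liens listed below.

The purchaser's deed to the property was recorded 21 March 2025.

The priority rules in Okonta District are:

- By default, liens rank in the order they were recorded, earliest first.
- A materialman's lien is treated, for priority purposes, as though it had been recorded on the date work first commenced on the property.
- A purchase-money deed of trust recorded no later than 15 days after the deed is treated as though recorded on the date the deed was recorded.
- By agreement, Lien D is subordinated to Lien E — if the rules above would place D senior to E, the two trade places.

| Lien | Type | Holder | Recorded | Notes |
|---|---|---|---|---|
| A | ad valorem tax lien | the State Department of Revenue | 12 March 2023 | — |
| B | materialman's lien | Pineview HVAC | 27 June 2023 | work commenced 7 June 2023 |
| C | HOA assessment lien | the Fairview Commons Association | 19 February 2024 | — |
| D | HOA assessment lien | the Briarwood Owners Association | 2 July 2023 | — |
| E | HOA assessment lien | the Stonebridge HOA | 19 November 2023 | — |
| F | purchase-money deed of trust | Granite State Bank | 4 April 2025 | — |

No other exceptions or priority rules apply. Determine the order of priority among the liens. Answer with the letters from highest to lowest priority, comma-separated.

Effective dates: B relates back to 7 June 2023 (work commenced); F was recorded within the 15-day window, so its effective date is the deed date 21 March 2025.
Ordering by effective date: A (12 March 2023), B (7 June 2023), D (2 July 2023), E (19 November 2023), C (19 February 2024), F (21 March 2025).
The subordination applies — D was senior to E — so D and E swap.

A, B, E, D, C, F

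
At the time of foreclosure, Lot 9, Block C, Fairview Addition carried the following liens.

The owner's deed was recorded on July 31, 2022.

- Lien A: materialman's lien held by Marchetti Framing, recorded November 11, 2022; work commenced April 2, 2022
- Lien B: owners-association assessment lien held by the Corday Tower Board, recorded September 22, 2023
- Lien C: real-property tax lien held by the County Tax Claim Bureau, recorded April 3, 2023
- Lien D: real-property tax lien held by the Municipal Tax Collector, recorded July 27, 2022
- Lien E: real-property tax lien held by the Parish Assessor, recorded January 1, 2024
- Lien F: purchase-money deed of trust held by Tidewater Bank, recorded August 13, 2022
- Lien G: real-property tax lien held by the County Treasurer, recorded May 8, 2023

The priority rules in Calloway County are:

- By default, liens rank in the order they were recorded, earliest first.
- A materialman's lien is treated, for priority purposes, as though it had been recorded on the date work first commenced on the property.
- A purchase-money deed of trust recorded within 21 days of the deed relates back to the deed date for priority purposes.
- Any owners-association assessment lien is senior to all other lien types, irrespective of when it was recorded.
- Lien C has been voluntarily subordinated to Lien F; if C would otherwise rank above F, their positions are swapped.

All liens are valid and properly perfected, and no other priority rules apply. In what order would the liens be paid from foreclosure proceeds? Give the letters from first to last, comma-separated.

First, effective dates: A relates back to April 2, 2022 (work commenced); F was recorded within the 21-day window, so its effective date is the deed date July 31, 2022.
B, as an owners-association assessment lien, has superpriority and ranks first.
Among the remaining liens, by effective date: A (April 2, 2022), D (July 27, 2022), F (July 31, 2022), C (April 3, 2023), G (May 8, 2023), E (January 1, 2024).
C already ranks below F; the subordination has no effect.

B, A, D, F, C, G, E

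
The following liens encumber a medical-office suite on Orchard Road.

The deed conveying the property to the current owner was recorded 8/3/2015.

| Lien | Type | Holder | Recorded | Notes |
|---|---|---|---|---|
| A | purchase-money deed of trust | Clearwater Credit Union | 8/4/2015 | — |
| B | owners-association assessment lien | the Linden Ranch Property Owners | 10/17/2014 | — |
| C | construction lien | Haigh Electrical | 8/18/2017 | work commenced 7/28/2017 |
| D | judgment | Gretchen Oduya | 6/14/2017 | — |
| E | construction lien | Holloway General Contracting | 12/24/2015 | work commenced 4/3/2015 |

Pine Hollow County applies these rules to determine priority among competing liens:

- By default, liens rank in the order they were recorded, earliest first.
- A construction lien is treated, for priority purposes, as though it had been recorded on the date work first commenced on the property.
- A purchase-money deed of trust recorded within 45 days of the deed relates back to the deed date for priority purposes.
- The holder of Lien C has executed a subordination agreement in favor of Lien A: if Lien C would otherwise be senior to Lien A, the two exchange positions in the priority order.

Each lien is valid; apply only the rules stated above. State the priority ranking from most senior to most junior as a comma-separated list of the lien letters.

Effective dates after the stated exceptions: A relates back to the deed date 8/3/2015; C is treated as recorded 7/28/2017, the work-commencement date; E's effective date is 4/3/2015, when work began.
Sorted by effective date: B (10/17/2014), E (4/3/2015), A (8/3/2015), D (6/14/2017), C (7/28/2017).
C is already junior to A, so the subordination agreement changes nothing.

B, E, A, D, C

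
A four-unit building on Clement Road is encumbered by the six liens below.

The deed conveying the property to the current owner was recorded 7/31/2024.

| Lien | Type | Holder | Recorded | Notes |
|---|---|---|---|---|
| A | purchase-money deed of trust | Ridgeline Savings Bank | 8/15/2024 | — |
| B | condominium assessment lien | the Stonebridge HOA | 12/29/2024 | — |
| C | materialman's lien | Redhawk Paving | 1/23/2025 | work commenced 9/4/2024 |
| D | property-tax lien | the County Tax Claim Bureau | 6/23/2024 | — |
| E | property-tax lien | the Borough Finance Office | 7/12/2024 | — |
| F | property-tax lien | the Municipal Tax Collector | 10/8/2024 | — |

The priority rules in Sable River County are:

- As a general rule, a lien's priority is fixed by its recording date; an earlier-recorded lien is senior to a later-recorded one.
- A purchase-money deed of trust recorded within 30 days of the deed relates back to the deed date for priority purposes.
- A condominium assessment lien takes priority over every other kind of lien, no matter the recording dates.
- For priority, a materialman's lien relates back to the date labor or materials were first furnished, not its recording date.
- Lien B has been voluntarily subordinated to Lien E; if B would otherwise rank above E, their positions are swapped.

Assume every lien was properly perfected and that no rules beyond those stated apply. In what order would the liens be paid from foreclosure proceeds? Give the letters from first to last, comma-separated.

Adjusting effective dates: A was recorded within the 30-day window, so its effective date is the deed date 7/31/2024; C is treated as recorded 9/4/2024, the work-commencement date.
B, as a condominium assessment lien, has superpriority and ranks first.
Ordering the rest by effective date: D (6/23/2024), E (7/12/2024), A (7/31/2024), C (9/4/2024), F (10/8/2024).
The subordination applies — B was senior to E — so B and E swap.

E, D, B, A, C, F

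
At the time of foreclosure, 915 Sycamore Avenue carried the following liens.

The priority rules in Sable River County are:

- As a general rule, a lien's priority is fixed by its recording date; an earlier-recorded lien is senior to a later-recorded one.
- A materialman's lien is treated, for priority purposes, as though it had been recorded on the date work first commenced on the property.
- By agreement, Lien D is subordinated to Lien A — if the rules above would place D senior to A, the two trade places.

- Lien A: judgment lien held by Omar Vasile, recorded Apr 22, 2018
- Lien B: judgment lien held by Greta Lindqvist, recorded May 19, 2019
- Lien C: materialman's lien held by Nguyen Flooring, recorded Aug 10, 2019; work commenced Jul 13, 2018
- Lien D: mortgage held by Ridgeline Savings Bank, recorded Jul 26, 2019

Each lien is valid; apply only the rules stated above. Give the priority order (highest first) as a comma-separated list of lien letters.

A, C, B, D

Effective dates after the stated exceptions: C relates back to Jul 13, 2018 (work commenced).
Sorted by effective date: A (Apr 22, 2018), C (Jul 13, 2018), B (May 19, 2019), D (Jul 26, 2019).
Since D is not senior to A, the subordination leaves the order unchanged.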